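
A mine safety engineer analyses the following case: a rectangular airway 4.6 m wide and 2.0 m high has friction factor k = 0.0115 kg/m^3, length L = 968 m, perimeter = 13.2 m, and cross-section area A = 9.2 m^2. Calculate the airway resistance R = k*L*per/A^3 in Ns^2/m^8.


0.1887 Ns^2/m^8

Compute the numerator:
k * L * per = 0.0115 * 968 * 13.2
= 146.9424
Compute the denominator:
A^3 = 9.2^3 = 778.688
Resistance:
R = 146.9424 / 778.688
= 0.1887 Ns^2/m^8


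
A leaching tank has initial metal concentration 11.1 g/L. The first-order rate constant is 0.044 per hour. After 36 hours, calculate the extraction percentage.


Compute the exponent:
-k * t = -0.044 * 36 = -1.584
Remaining concentration:
C = 11.1 * exp(-1.584)
= 11.1 * 0.2051528434
= 2.277196562 g/L
Extracted = 11.1 - 2.277196562 = 8.822803438 g/L
Extraction % = 8.822803438 / 11.1 * 100
= 79.4847%

79.4847%


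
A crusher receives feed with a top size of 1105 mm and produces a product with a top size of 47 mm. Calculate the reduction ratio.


23.5106

Reduction ratio = feed size / product size
= 1105 / 47
= 23.5106


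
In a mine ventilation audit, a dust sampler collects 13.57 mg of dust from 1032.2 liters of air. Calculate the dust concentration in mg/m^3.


13.1467 mg/m^3

Convert liters to m^3: 1 m^3 = 1000 L
Concentration = mass / volume * 1000
= 13.57 / 1032.2 * 1000
= 0.013146677 * 1000
= 13.1467 mg/m^3


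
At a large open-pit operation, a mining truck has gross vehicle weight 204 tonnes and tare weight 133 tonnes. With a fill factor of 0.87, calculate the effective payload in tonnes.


61.77 tonnes

Maximum payload = gross - tare
= 204 - 133 = 71 tonnes
Effective payload = max payload * fill factor
= 71 * 0.87
= 61.77 tonnes


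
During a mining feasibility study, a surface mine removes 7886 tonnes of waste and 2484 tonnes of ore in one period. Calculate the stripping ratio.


3.1747

Stripping ratio = waste tonnage / ore tonnage
= 7886 / 2484
= 3.1747


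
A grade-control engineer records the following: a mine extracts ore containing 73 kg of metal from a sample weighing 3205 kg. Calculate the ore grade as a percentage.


2.2777%

Ore grade = (metal mass / ore mass) * 100
= (73 / 3205) * 100
= 0.02277691108 * 100
= 2.2777%


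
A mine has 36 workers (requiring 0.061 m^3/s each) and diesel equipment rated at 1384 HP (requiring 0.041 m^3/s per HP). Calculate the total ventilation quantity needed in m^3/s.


Airflow for workers:
Q_people = 36 * 0.061 = 2.196 m^3/s
Airflow for diesel equipment:
Q_diesel = 1384 * 0.041 = 56.744 m^3/s
Total ventilation:
Q_total = 2.196 + 56.744
= 58.94 m^3/s

58.94 m^3/s


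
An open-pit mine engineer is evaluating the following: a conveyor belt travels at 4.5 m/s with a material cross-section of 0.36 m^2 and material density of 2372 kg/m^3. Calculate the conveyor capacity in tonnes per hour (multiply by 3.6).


Volumetric flow = speed * area
= 4.5 * 0.36 = 1.62 m^3/s
Mass flow = volumetric * density
= 1.62 * 2372 = 3842.64 kg/s
Convert to t/h: multiply by 3.6
Capacity = 3842.64 * 3.6
= 13833.504 t/h

13833.504 t/h


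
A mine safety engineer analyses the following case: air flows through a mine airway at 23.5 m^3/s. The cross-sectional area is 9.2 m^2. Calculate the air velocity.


2.5543 m/s

Velocity = flow rate / cross-sectional area
= 23.5 / 9.2
= 2.5543 m/s


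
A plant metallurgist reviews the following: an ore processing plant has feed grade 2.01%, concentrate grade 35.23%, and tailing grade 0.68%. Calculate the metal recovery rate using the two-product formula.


Using the two-product formula:
R = 100 * c * (f - t) / (f * (c - t))
Numerator = 100 * 35.23 * (2.01 - 0.68)
= 100 * 35.23 * 1.33
= 4685.59
Denominator = 2.01 * (35.23 - 0.68)
= 2.01 * 34.55
= 69.4455
R = 4685.59 / 69.4455
= 67.4715%

67.4715%


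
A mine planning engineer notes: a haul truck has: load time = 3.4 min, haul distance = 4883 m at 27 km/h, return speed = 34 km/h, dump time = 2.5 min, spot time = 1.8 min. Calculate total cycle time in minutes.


27.1682 min

Convert haul speed to m/min: 27 * 1000/60 = 450 m/min
Haul time = 4883 / 450 = 10.85111111 min
Convert return speed to m/min: 34 * 1000/60 = 566.6666667 m/min
Return time = 4883 / 566.6666667 = 8.617058824 min
Total cycle time:
= 3.4 + 10.85111111 + 2.5 + 8.617058824 + 1.8
= 27.1682 min


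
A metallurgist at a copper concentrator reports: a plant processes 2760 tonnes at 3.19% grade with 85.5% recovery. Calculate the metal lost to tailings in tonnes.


12.7664 tonnes

Total metal in feed:
= 2760 * 3.19 / 100 = 88.044 tonnes
Metal recovered:
= 88.044 * 85.5 / 100 = 75.27762 tonnes
Metal lost to tailings:
= 88.044 - 75.27762
= 12.7664 tonnes


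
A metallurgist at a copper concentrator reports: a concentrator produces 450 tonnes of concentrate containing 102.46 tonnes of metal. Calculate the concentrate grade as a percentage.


Grade = (metal in concentrate / concentrate mass) * 100
= (102.46 / 450) * 100
= 0.2276888889 * 100
= 22.7689%

22.7689%


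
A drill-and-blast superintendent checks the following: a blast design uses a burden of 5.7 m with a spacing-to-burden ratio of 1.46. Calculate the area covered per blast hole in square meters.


First, find the spacing:
Spacing = burden * ratio = 5.7 * 1.46
= 8.322 m
Then, calculate the area:
Area = burden * spacing = 5.7 * 8.322
= 47.4354 m^2

47.4354 m^2


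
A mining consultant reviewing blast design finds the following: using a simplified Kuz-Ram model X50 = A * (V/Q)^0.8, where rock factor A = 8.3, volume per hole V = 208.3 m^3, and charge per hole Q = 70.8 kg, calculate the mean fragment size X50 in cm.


19.679 cm

Compute V/Q:
V/Q = 208.3 / 70.8 = 2.942090395
Raise to the power 0.8:
(V/Q)^0.8 = 2.942090395^0.8 = 2.370963181
Multiply by A:
X50 = 8.3 * 2.370963181
= 19.679 cm


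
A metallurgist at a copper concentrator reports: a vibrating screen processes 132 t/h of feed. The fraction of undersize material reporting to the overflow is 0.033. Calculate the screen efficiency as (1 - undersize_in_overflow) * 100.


Screen efficiency = (1 - fraction of undersize in overflow) * 100
= (1 - 0.033) * 100
= 0.967 * 100
= 96.7%

96.7%


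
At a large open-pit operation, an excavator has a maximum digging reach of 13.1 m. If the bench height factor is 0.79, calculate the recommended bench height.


Bench height = reach * factor
= 13.1 * 0.79
= 10.349 m

10.349 m


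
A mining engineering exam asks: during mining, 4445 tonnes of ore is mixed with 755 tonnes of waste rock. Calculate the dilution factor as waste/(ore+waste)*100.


Total material = ore + waste
= 4445 + 755 = 5200 tonnes
Dilution = waste / total * 100
= 755 / 5200 * 100
= 0.1451923077 * 100
= 14.5192%

14.5192%


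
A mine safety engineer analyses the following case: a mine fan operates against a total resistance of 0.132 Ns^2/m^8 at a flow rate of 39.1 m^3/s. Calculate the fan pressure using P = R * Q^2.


201.8029 Pa

Compute Q^2:
Q^2 = 39.1^2 = 1528.81
Compute pressure:
P = R * Q^2 = 0.132 * 1528.81
= 201.8029 Pa


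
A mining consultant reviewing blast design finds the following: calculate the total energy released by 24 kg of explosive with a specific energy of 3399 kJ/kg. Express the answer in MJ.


81.576 MJ

Energy = mass * specific_energy / 1000
= 24 * 3399 / 1000
= 81576 / 1000
= 81.576 MJ


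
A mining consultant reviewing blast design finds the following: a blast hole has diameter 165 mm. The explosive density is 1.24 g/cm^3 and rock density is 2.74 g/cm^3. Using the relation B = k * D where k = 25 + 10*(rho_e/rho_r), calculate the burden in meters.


4.8717 m

First, compute k:
rho_e / rho_r = 1.24 / 2.74 = 0.4525547445
k = 25 + 10 * 0.4525547445 = 29.52554745
Then, compute burden:
B = k * D / 1000 = 29.52554745 * 165 / 1000
= 4871.715328 / 1000
= 4.8717 m


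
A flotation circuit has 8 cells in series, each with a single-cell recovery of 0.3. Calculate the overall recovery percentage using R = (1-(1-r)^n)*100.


94.2352%

Complement of single-cell recovery:
1 - r = 1 - 0.3 = 0.7
Raise to power n:
(1 - r)^8 = 0.7^8 = 0.05764801
Overall recovery:
R = (1 - 0.05764801) * 100
= 94.2352%


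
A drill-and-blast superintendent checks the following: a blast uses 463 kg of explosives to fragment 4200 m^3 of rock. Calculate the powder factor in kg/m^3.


0.1102 kg/m^3

Powder factor = explosive mass / rock volume
= 463 / 4200
= 0.1102 kg/m^3


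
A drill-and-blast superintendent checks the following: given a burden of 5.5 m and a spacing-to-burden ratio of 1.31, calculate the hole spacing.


7.205 m

Spacing = burden * ratio
= 5.5 * 1.31
= 7.205 m


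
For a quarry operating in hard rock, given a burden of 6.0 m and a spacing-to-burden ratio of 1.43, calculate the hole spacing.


8.58 m

Spacing = burden * ratio
= 6.0 * 1.43
= 8.58 m


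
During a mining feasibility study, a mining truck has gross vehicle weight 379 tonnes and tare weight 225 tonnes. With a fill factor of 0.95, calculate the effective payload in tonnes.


146.3 tonnes

Maximum payload = gross - tare
= 379 - 225 = 154 tonnes
Effective payload = max payload * fill factor
= 154 * 0.95
= 146.3 tonnes


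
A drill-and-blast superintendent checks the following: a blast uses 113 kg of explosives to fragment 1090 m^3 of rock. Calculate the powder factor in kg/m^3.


0.1037 kg/m^3

Powder factor = explosive mass / rock volume
= 113 / 1090
= 0.1037 kg/m^3


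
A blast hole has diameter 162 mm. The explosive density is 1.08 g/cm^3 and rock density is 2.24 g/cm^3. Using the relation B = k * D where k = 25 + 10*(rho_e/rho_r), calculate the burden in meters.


4.8311 m

First, compute k:
rho_e / rho_r = 1.08 / 2.24 = 0.4821428571
k = 25 + 10 * 0.4821428571 = 29.82142857
Then, compute burden:
B = k * D / 1000 = 29.82142857 * 162 / 1000
= 4831.071429 / 1000
= 4.8311 m


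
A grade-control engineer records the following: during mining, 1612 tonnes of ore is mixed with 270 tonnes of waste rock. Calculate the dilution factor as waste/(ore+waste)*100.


Total material = ore + waste
= 1612 + 270 = 1882 tonnes
Dilution = waste / total * 100
= 270 / 1882 * 100
= 0.1434643996 * 100
= 14.3464%

14.3464%


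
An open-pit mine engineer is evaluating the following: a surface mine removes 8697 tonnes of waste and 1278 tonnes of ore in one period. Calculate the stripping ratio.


Stripping ratio = waste tonnage / ore tonnage
= 8697 / 1278
= 6.8052

6.8052


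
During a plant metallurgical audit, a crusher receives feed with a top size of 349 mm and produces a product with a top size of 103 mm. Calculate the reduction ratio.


3.3883

Reduction ratio = feed size / product size
= 349 / 103
= 3.3883


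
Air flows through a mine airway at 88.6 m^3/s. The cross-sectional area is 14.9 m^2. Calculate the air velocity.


5.9463 m/s

Velocity = flow rate / cross-sectional area
= 88.6 / 14.9
= 5.9463 m/s


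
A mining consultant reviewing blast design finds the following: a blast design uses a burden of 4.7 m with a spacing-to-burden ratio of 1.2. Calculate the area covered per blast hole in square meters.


26.508 m^2

First, find the spacing:
Spacing = burden * ratio = 4.7 * 1.2
= 5.64 m
Then, calculate the area:
Area = burden * spacing = 4.7 * 5.64
= 26.508 m^2


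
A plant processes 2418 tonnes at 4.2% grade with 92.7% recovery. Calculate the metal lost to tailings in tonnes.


7.4136 tonnes

Total metal in feed:
= 2418 * 4.2 / 100 = 101.556 tonnes
Metal recovered:
= 101.556 * 92.7 / 100 = 94.142412 tonnes
Metal lost to tailings:
= 101.556 - 94.142412
= 7.4136 tonnes


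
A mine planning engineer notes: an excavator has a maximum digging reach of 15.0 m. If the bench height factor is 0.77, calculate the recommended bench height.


11.55 m

Bench height = reach * factor
= 15.0 * 0.77
= 11.55 m


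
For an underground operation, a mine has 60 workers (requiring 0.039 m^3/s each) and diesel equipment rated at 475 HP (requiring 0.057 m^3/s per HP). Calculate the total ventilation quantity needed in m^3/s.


29.415 m^3/s

Airflow for workers:
Q_people = 60 * 0.039 = 2.34 m^3/s
Airflow for diesel equipment:
Q_diesel = 475 * 0.057 = 27.075 m^3/s
Total ventilation:
Q_total = 2.34 + 27.075
= 29.415 m^3/s


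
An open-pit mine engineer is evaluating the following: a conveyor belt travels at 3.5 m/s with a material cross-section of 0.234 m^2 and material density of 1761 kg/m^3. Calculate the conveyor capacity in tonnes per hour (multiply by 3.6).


Volumetric flow = speed * area
= 3.5 * 0.234 = 0.819 m^3/s
Mass flow = volumetric * density
= 0.819 * 1761 = 1442.259 kg/s
Convert to t/h: multiply by 3.6
Capacity = 1442.259 * 3.6
= 5192.1324 t/h

5192.1324 t/h


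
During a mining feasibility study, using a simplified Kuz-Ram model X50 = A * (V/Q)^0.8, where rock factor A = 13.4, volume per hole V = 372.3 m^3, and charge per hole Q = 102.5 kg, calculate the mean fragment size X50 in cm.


37.6045 cm

Compute V/Q:
V/Q = 372.3 / 102.5 = 3.632195122
Raise to the power 0.8:
(V/Q)^0.8 = 3.632195122^0.8 = 2.806308015
Multiply by A:
X50 = 13.4 * 2.806308015
= 37.6045 cm


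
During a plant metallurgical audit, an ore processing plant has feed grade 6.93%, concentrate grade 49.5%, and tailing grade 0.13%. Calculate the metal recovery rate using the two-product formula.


Using the two-product formula:
R = 100 * c * (f - t) / (f * (c - t))
Numerator = 100 * 49.5 * (6.93 - 0.13)
= 100 * 49.5 * 6.8
= 33660.0
Denominator = 6.93 * (49.5 - 0.13)
= 6.93 * 49.37
= 342.1341
R = 33660.0 / 342.1341
= 98.3825%

98.3825%


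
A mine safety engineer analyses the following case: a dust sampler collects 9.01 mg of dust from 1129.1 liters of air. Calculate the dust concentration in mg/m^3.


Convert liters to m^3: 1 m^3 = 1000 L
Concentration = mass / volume * 1000
= 9.01 / 1129.1 * 1000
= 0.007979806926 * 1000
= 7.9798 mg/m^3

7.9798 mg/m^3


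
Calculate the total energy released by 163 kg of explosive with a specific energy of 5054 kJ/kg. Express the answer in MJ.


Energy = mass * specific_energy / 1000
= 163 * 5054 / 1000
= 823802 / 1000
= 823.802 MJ

823.802 MJ


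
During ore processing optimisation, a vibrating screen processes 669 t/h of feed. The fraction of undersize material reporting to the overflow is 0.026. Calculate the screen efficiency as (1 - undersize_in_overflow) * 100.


97.4%

Screen efficiency = (1 - fraction of undersize in overflow) * 100
= (1 - 0.026) * 100
= 0.974 * 100
= 97.4%


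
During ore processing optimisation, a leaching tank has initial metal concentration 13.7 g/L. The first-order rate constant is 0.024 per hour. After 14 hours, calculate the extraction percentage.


Compute the exponent:
-k * t = -0.024 * 14 = -0.336
Remaining concentration:
C = 13.7 * exp(-0.336)
= 13.7 * 0.7146231058
= 9.79033655 g/L
Extracted = 13.7 - 9.79033655 = 3.90966345 g/L
Extraction % = 3.90966345 / 13.7 * 100
= 28.5377%

28.5377%


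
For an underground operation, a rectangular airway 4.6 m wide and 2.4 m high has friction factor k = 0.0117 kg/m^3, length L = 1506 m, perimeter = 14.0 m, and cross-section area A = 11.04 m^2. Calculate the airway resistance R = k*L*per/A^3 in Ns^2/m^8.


0.1833 Ns^2/m^8

Compute the numerator:
k * L * per = 0.0117 * 1506 * 14.0
= 246.6828
Compute the denominator:
A^3 = 11.04^3 = 1345.572864
Resistance:
R = 246.6828 / 1345.572864
= 0.1833 Ns^2/m^8


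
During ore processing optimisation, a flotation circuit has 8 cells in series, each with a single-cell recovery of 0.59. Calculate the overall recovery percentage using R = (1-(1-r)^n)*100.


Complement of single-cell recovery:
1 - r = 1 - 0.59 = 0.41
Raise to power n:
(1 - r)^8 = 0.41^8 = 0.0007984925229
Overall recovery:
R = (1 - 0.0007984925229) * 100
= 99.9202%

99.9202%


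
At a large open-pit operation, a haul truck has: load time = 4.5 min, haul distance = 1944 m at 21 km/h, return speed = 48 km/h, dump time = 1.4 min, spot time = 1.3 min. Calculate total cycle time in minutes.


Convert haul speed to m/min: 21 * 1000/60 = 350 m/min
Haul time = 1944 / 350 = 5.554285714 min
Convert return speed to m/min: 48 * 1000/60 = 800 m/min
Return time = 1944 / 800 = 2.43 min
Total cycle time:
= 4.5 + 5.554285714 + 1.4 + 2.43 + 1.3
= 15.1843 min

15.1843 min


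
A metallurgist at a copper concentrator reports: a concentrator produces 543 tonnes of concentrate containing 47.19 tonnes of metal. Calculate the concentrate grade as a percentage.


8.6906%

Grade = (metal in concentrate / concentrate mass) * 100
= (47.19 / 543) * 100
= 0.08690607735 * 100
= 8.6906%


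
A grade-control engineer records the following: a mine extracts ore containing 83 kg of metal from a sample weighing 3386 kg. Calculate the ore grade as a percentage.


Ore grade = (metal mass / ore mass) * 100
= (83 / 3386) * 100
= 0.02451269935 * 100
= 2.4513%

2.4513%


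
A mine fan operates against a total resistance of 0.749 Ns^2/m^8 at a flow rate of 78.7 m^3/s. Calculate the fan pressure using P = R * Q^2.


Compute Q^2:
Q^2 = 78.7^2 = 6193.69
Compute pressure:
P = R * Q^2 = 0.749 * 6193.69
= 4639.0738 Pa

4639.0738 Pa


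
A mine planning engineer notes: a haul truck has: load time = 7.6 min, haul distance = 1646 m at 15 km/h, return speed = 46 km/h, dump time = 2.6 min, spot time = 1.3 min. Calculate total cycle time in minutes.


20.231 min

Convert haul speed to m/min: 15 * 1000/60 = 250 m/min
Haul time = 1646 / 250 = 6.584 min
Convert return speed to m/min: 46 * 1000/60 = 766.6666667 m/min
Return time = 1646 / 766.6666667 = 2.146956522 min
Total cycle time:
= 7.6 + 6.584 + 2.6 + 2.146956522 + 1.3
= 20.231 min


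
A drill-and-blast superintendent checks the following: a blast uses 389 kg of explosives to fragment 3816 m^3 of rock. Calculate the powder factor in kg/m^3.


0.1019 kg/m^3

Powder factor = explosive mass / rock volume
= 389 / 3816
= 0.1019 kg/m^3


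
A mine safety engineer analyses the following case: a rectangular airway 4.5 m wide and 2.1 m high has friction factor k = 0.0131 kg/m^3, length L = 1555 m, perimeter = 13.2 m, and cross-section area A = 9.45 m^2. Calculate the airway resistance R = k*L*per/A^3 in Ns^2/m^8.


Compute the numerator:
k * L * per = 0.0131 * 1555 * 13.2
= 268.8906
Compute the denominator:
A^3 = 9.45^3 = 843.908625
Resistance:
R = 268.8906 / 843.908625
= 0.3186 Ns^2/m^8

0.3186 Ns^2/m^8


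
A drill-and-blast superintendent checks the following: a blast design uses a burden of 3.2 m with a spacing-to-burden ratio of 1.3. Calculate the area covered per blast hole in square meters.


13.312 m^2

First, find the spacing:
Spacing = burden * ratio = 3.2 * 1.3
= 4.16 m
Then, calculate the area:
Area = burden * spacing = 3.2 * 4.16
= 13.312 m^2


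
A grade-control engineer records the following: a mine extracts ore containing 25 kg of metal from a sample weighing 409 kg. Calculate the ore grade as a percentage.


6.1125%

Ore grade = (metal mass / ore mass) * 100
= (25 / 409) * 100
= 0.06112469438 * 100
= 6.1125%


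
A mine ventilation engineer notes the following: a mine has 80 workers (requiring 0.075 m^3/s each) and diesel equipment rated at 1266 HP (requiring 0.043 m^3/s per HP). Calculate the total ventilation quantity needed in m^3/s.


60.438 m^3/s

Airflow for workers:
Q_people = 80 * 0.075 = 6.0 m^3/s
Airflow for diesel equipment:
Q_diesel = 1266 * 0.043 = 54.438 m^3/s
Total ventilation:
Q_total = 6.0 + 54.438
= 60.438 m^3/s


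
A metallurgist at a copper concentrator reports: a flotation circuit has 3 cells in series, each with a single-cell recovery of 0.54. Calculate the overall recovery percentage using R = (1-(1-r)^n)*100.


Complement of single-cell recovery:
1 - r = 1 - 0.54 = 0.46
Raise to power n:
(1 - r)^3 = 0.46^3 = 0.097336
Overall recovery:
R = (1 - 0.097336) * 100
= 90.2664%

90.2664%


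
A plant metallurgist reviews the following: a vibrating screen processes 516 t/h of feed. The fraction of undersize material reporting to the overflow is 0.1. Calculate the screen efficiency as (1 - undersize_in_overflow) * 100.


90.0%

Screen efficiency = (1 - fraction of undersize in overflow) * 100
= (1 - 0.1) * 100
= 0.9 * 100
= 90.0%


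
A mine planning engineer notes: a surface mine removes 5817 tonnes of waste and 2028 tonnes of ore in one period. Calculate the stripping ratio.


2.8683

Stripping ratio = waste tonnage / ore tonnage
= 5817 / 2028
= 2.8683


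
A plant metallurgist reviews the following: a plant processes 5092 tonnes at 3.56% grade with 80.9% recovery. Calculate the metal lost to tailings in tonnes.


Total metal in feed:
= 5092 * 3.56 / 100 = 181.2752 tonnes
Metal recovered:
= 181.2752 * 80.9 / 100 = 146.6516368 tonnes
Metal lost to tailings:
= 181.2752 - 146.6516368
= 34.6236 tonnes

34.6236 tonnes


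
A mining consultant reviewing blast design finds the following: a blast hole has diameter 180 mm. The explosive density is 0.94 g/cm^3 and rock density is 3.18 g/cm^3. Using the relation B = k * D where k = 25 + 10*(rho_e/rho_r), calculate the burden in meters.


5.0321 m

First, compute k:
rho_e / rho_r = 0.94 / 3.18 = 0.2955974843
k = 25 + 10 * 0.2955974843 = 27.95597484
Then, compute burden:
B = k * D / 1000 = 27.95597484 * 180 / 1000
= 5032.075472 / 1000
= 5.0321 m


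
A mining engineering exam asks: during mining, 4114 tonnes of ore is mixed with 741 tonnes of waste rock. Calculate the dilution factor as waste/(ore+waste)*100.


Total material = ore + waste
= 4114 + 741 = 4855 tonnes
Dilution = waste / total * 100
= 741 / 4855 * 100
= 0.1526261586 * 100
= 15.2626%

15.2626%


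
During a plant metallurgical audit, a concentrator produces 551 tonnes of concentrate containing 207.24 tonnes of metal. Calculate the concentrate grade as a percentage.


37.6116%

Grade = (metal in concentrate / concentrate mass) * 100
= (207.24 / 551) * 100
= 0.3761161525 * 100
= 37.6116%


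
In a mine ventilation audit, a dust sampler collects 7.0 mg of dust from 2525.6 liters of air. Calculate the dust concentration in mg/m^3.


2.7716 mg/m^3

Convert liters to m^3: 1 m^3 = 1000 L
Concentration = mass / volume * 1000
= 7.0 / 2525.6 * 1000
= 0.002771618625 * 1000
= 2.7716 mg/m^3


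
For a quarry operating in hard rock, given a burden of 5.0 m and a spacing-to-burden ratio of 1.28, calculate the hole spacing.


Spacing = burden * ratio
= 5.0 * 1.28
= 6.4 m

6.4 m


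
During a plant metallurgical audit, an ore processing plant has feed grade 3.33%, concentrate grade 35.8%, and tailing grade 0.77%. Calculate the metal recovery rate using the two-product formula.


Using the two-product formula:
R = 100 * c * (f - t) / (f * (c - t))
Numerator = 100 * 35.8 * (3.33 - 0.77)
= 100 * 35.8 * 2.56
= 9164.8
Denominator = 3.33 * (35.8 - 0.77)
= 3.33 * 35.03
= 116.6499
R = 9164.8 / 116.6499
= 78.5667%

78.5667%


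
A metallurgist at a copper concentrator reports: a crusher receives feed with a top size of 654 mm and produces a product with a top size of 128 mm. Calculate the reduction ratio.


5.1094

Reduction ratio = feed size / product size
= 654 / 128
= 5.1094


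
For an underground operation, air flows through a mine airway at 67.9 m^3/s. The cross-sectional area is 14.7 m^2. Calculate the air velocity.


4.619 m/s

Velocity = flow rate / cross-sectional area
= 67.9 / 14.7
= 4.619 m/s


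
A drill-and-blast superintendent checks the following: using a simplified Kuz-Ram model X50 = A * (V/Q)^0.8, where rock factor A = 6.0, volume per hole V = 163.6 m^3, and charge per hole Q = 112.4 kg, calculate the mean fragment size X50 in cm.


8.1015 cm

Compute V/Q:
V/Q = 163.6 / 112.4 = 1.455516014
Raise to the power 0.8:
(V/Q)^0.8 = 1.455516014^0.8 = 1.350248149
Multiply by A:
X50 = 6.0 * 1.350248149
= 8.1015 cm


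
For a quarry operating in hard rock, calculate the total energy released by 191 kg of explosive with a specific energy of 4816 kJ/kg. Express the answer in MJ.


Energy = mass * specific_energy / 1000
= 191 * 4816 / 1000
= 919856 / 1000
= 919.856 MJ

919.856 MJ


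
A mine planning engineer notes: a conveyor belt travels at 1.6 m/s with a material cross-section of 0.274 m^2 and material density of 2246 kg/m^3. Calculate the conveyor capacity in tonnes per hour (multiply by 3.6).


3544.727 t/h

Volumetric flow = speed * area
= 1.6 * 0.274 = 0.4384 m^3/s
Mass flow = volumetric * density
= 0.4384 * 2246 = 984.6464 kg/s
Convert to t/h: multiply by 3.6
Capacity = 984.6464 * 3.6
= 3544.727 t/h


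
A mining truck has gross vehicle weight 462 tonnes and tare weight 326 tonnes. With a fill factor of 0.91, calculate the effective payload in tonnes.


Maximum payload = gross - tare
= 462 - 326 = 136 tonnes
Effective payload = max payload * fill factor
= 136 * 0.91
= 123.76 tonnes

123.76 tonnes


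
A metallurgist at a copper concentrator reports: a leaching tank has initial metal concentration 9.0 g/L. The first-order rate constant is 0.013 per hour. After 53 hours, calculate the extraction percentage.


49.7922%

Compute the exponent:
-k * t = -0.013 * 53 = -0.689
Remaining concentration:
C = 9.0 * exp(-0.689)
= 9.0 * 0.502077896
= 4.518701064 g/L
Extracted = 9.0 - 4.518701064 = 4.481298936 g/L
Extraction % = 4.481298936 / 9.0 * 100
= 49.7922%


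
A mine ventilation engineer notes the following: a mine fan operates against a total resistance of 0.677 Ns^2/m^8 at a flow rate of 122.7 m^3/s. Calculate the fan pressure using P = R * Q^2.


10192.4313 Pa

Compute Q^2:
Q^2 = 122.7^2 = 15055.29
Compute pressure:
P = R * Q^2 = 0.677 * 15055.29
= 10192.4313 Pa


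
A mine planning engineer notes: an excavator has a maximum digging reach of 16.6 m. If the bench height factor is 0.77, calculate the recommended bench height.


Bench height = reach * factor
= 16.6 * 0.77
= 12.782 m

12.782 m


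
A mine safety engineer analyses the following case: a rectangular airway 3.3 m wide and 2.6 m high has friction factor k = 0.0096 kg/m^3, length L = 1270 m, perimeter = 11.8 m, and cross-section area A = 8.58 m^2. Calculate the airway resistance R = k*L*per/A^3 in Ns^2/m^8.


Compute the numerator:
k * L * per = 0.0096 * 1270 * 11.8
= 143.8656
Compute the denominator:
A^3 = 8.58^3 = 631.628712
Resistance:
R = 143.8656 / 631.628712
= 0.2278 Ns^2/m^8

0.2278 Ns^2/m^8


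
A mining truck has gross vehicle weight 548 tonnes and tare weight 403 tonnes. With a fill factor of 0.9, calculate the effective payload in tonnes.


130.5 tonnes

Maximum payload = gross - tare
= 548 - 403 = 145 tonnes
Effective payload = max payload * fill factor
= 145 * 0.9
= 130.5 tonnes


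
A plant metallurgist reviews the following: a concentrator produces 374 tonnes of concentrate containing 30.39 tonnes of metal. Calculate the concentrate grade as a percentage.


8.1257%

Grade = (metal in concentrate / concentrate mass) * 100
= (30.39 / 374) * 100
= 0.08125668449 * 100
= 8.1257%


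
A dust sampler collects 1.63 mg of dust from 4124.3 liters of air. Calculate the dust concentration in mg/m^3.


Convert liters to m^3: 1 m^3 = 1000 L
Concentration = mass / volume * 1000
= 1.63 / 4124.3 * 1000
= 0.0003952185825 * 1000
= 0.3952 mg/m^3

0.3952 mg/m^3


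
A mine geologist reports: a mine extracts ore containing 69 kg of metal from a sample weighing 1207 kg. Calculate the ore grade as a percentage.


5.7167%

Ore grade = (metal mass / ore mass) * 100
= (69 / 1207) * 100
= 0.05716652858 * 100
= 5.7167%


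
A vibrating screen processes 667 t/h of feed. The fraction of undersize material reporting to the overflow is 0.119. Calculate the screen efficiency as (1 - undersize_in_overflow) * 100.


88.1%

Screen efficiency = (1 - fraction of undersize in overflow) * 100
= (1 - 0.119) * 100
= 0.881 * 100
= 88.1%


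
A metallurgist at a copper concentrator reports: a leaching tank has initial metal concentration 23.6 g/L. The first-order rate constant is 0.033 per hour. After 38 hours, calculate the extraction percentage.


71.4639%

Compute the exponent:
-k * t = -0.033 * 38 = -1.254
Remaining concentration:
C = 23.6 * exp(-1.254)
= 23.6 * 0.2853610667
= 6.734521173 g/L
Extracted = 23.6 - 6.734521173 = 16.86547883 g/L
Extraction % = 16.86547883 / 23.6 * 100
= 71.4639%


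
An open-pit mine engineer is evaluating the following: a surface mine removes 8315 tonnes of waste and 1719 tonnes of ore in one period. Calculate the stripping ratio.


4.8371

Stripping ratio = waste tonnage / ore tonnage
= 8315 / 1719
= 4.8371


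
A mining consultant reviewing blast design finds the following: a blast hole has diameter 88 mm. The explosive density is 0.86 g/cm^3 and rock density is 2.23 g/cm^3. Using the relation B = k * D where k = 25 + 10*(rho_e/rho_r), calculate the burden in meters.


First, compute k:
rho_e / rho_r = 0.86 / 2.23 = 0.3856502242
k = 25 + 10 * 0.3856502242 = 28.85650224
Then, compute burden:
B = k * D / 1000 = 28.85650224 * 88 / 1000
= 2539.372197 / 1000
= 2.5394 m

2.5394 m


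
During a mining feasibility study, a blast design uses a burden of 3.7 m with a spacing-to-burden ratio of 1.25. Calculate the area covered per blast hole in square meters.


First, find the spacing:
Spacing = burden * ratio = 3.7 * 1.25
= 4.625 m
Then, calculate the area:
Area = burden * spacing = 3.7 * 4.625
= 17.1125 m^2

17.1125 m^2


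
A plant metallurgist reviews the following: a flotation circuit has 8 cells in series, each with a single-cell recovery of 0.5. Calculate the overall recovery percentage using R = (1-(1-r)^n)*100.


99.6094%

Complement of single-cell recovery:
1 - r = 1 - 0.5 = 0.5
Raise to power n:
(1 - r)^8 = 0.5^8 = 0.00390625
Overall recovery:
R = (1 - 0.00390625) * 100
= 99.6094%


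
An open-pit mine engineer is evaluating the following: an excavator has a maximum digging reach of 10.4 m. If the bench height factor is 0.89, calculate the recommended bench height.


Bench height = reach * factor
= 10.4 * 0.89
= 9.256 m

9.256 m


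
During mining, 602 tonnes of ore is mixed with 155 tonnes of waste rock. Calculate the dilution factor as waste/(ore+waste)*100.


20.4756%

Total material = ore + waste
= 602 + 155 = 757 tonnes
Dilution = waste / total * 100
= 155 / 757 * 100
= 0.2047556143 * 100
= 20.4756%


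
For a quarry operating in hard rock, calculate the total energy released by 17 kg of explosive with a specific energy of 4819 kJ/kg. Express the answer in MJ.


Energy = mass * specific_energy / 1000
= 17 * 4819 / 1000
= 81923 / 1000
= 81.923 MJ

81.923 MJ


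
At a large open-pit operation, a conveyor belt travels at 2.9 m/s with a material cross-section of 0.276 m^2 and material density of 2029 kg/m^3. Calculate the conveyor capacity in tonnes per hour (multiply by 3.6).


Volumetric flow = speed * area
= 2.9 * 0.276 = 0.8004 m^3/s
Mass flow = volumetric * density
= 0.8004 * 2029 = 1624.0116 kg/s
Convert to t/h: multiply by 3.6
Capacity = 1624.0116 * 3.6
= 5846.4418 t/h

5846.4418 t/h


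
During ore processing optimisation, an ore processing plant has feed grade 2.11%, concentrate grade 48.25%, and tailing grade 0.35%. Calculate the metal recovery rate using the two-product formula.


Using the two-product formula:
R = 100 * c * (f - t) / (f * (c - t))
Numerator = 100 * 48.25 * (2.11 - 0.35)
= 100 * 48.25 * 1.76
= 8492.0
Denominator = 2.11 * (48.25 - 0.35)
= 2.11 * 47.9
= 101.069
R = 8492.0 / 101.069
= 84.0218%

84.0218%


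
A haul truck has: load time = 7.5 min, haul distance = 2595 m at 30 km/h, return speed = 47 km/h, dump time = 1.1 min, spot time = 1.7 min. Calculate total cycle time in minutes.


Convert haul speed to m/min: 30 * 1000/60 = 500 m/min
Haul time = 2595 / 500 = 5.19 min
Convert return speed to m/min: 47 * 1000/60 = 783.3333333 m/min
Return time = 2595 / 783.3333333 = 3.312765957 min
Total cycle time:
= 7.5 + 5.19 + 1.1 + 3.312765957 + 1.7
= 18.8028 min

18.8028 min


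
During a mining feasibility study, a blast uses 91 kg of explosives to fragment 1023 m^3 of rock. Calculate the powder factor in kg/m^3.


Powder factor = explosive mass / rock volume
= 91 / 1023
= 0.089 kg/m^3

0.089 kg/m^3


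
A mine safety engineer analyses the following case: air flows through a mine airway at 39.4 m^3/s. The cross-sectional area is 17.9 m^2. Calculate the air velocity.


Velocity = flow rate / cross-sectional area
= 39.4 / 17.9
= 2.2011 m/s

2.2011 m/s


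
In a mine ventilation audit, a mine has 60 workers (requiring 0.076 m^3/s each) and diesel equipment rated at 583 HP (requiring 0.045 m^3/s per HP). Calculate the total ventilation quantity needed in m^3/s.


Airflow for workers:
Q_people = 60 * 0.076 = 4.56 m^3/s
Airflow for diesel equipment:
Q_diesel = 583 * 0.045 = 26.235 m^3/s
Total ventilation:
Q_total = 4.56 + 26.235
= 30.795 m^3/s

30.795 m^3/s


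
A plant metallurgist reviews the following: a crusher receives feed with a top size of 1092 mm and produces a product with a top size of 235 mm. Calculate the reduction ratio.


Reduction ratio = feed size / product size
= 1092 / 235
= 4.6468

4.6468


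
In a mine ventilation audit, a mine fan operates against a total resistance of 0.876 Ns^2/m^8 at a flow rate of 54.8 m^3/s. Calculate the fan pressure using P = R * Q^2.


Compute Q^2:
Q^2 = 54.8^2 = 3003.04
Compute pressure:
P = R * Q^2 = 0.876 * 3003.04
= 2630.663 Pa

2630.663 Pa


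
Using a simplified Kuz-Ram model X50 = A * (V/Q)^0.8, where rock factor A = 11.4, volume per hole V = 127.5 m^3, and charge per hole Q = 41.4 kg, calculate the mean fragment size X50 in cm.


Compute V/Q:
V/Q = 127.5 / 41.4 = 3.079710145
Raise to the power 0.8:
(V/Q)^0.8 = 3.079710145^0.8 = 2.459279417
Multiply by A:
X50 = 11.4 * 2.459279417
= 28.0358 cm

28.0358 cm


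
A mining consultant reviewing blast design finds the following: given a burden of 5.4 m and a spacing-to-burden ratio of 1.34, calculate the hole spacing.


Spacing = burden * ratio
= 5.4 * 1.34
= 7.236 m

7.236 m


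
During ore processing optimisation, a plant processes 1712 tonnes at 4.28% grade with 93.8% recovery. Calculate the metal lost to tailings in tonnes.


Total metal in feed:
= 1712 * 4.28 / 100 = 73.2736 tonnes
Metal recovered:
= 73.2736 * 93.8 / 100 = 68.7306368 tonnes
Metal lost to tailings:
= 73.2736 - 68.7306368
= 4.543 tonnes

4.543 tonnes


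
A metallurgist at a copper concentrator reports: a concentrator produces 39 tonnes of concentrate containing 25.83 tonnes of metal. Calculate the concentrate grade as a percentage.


Grade = (metal in concentrate / concentrate mass) * 100
= (25.83 / 39) * 100
= 0.6623076923 * 100
= 66.2308%

66.2308%


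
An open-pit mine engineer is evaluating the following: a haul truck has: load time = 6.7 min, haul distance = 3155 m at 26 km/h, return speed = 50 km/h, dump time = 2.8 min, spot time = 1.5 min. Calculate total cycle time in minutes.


Convert haul speed to m/min: 26 * 1000/60 = 433.3333333 m/min
Haul time = 3155 / 433.3333333 = 7.280769231 min
Convert return speed to m/min: 50 * 1000/60 = 833.3333333 m/min
Return time = 3155 / 833.3333333 = 3.786 min
Total cycle time:
= 6.7 + 7.280769231 + 2.8 + 3.786 + 1.5
= 22.0668 min

22.0668 min


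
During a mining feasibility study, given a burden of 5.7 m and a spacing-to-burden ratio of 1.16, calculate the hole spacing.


6.612 m

Spacing = burden * ratio
= 5.7 * 1.16
= 6.612 m


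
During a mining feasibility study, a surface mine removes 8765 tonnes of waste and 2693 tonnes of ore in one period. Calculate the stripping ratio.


3.2547

Stripping ratio = waste tonnage / ore tonnage
= 8765 / 2693
= 3.2547


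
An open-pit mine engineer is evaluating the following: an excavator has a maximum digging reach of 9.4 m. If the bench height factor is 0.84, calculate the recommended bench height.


7.896 m

Bench height = reach * factor
= 9.4 * 0.84
= 7.896 m


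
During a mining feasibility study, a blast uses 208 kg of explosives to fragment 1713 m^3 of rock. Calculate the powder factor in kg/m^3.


0.1214 kg/m^3

Powder factor = explosive mass / rock volume
= 208 / 1713
= 0.1214 kg/m^3


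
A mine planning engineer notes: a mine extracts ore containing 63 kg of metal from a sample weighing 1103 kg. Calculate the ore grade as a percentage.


Ore grade = (metal mass / ore mass) * 100
= (63 / 1103) * 100
= 0.05711695376 * 100
= 5.7117%

5.7117%


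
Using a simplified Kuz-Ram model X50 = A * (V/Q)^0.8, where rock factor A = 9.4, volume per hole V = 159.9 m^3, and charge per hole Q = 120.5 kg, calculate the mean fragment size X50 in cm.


11.7874 cm

Compute V/Q:
V/Q = 159.9 / 120.5 = 1.326970954
Raise to the power 0.8:
(V/Q)^0.8 = 1.326970954^0.8 = 1.253975737
Multiply by A:
X50 = 9.4 * 1.253975737
= 11.7874 cm


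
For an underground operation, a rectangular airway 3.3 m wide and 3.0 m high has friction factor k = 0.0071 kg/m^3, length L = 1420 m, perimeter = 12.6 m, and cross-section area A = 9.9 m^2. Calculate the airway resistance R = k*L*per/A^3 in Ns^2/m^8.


Compute the numerator:
k * L * per = 0.0071 * 1420 * 12.6
= 127.0332
Compute the denominator:
A^3 = 9.9^3 = 970.299
Resistance:
R = 127.0332 / 970.299
= 0.1309 Ns^2/m^8

0.1309 Ns^2/m^8


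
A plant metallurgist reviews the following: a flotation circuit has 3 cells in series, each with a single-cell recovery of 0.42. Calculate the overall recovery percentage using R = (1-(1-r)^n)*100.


Complement of single-cell recovery:
1 - r = 1 - 0.42 = 0.58
Raise to power n:
(1 - r)^3 = 0.58^3 = 0.195112
Overall recovery:
R = (1 - 0.195112) * 100
= 80.4888%

80.4888%


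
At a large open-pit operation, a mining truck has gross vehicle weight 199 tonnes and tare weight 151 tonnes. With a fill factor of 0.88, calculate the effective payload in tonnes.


42.24 tonnes

Maximum payload = gross - tare
= 199 - 151 = 48 tonnes
Effective payload = max payload * fill factor
= 48 * 0.88
= 42.24 tonnes


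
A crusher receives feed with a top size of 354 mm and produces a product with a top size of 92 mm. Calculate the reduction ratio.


3.8478

Reduction ratio = feed size / product size
= 354 / 92
= 3.8478


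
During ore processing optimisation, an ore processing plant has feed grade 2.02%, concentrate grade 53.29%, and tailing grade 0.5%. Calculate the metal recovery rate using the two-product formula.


75.9602%

Using the two-product formula:
R = 100 * c * (f - t) / (f * (c - t))
Numerator = 100 * 53.29 * (2.02 - 0.5)
= 100 * 53.29 * 1.52
= 8100.08
Denominator = 2.02 * (53.29 - 0.5)
= 2.02 * 52.79
= 106.6358
R = 8100.08 / 106.6358
= 75.9602%


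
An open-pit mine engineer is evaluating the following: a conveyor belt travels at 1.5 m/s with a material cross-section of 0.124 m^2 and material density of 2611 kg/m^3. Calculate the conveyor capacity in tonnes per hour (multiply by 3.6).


1748.3256 t/h

Volumetric flow = speed * area
= 1.5 * 0.124 = 0.186 m^3/s
Mass flow = volumetric * density
= 0.186 * 2611 = 485.646 kg/s
Convert to t/h: multiply by 3.6
Capacity = 485.646 * 3.6
= 1748.3256 t/h


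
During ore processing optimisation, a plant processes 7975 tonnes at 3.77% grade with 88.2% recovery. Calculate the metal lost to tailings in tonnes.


Total metal in feed:
= 7975 * 3.77 / 100 = 300.6575 tonnes
Metal recovered:
= 300.6575 * 88.2 / 100 = 265.179915 tonnes
Metal lost to tailings:
= 300.6575 - 265.179915
= 35.4776 tonnes

35.4776 tonnes


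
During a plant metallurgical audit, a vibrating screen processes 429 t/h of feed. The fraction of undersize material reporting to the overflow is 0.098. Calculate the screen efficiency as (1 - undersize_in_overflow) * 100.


90.2%

Screen efficiency = (1 - fraction of undersize in overflow) * 100
= (1 - 0.098) * 100
= 0.902 * 100
= 90.2%


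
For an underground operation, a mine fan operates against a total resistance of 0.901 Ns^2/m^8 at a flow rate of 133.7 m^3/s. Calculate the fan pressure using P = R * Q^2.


16105.9967 Pa

Compute Q^2:
Q^2 = 133.7^2 = 17875.69
Compute pressure:
P = R * Q^2 = 0.901 * 17875.69
= 16105.9967 Pa
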